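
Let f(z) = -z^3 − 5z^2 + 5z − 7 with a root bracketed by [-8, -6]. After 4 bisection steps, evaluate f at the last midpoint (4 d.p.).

4.5801

m = -7, f(m) = 56 (+); new bracket [-7, -6]
m = -6.5, f(m) = 23.875 (+); new bracket [-6.5, -6]
m = -6.25, f(m) = 10.578125 (+); new bracket [-6.25, -6]
m = -6.125, f(m) = 4.5801 (+); new bracket [-6.125, -6]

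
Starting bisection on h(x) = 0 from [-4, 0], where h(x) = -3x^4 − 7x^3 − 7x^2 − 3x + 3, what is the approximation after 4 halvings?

-1.75

x = -2 gives h = -11, negative; keep [-2, 0]
x = -1 gives h = 3, positive; keep [-2, -1]
x = -1.5 gives h = 0.1875, positive; keep [-2, -1.5]
x = -1.75 gives h = -3.8086, negative; keep [-1.75, -1.5]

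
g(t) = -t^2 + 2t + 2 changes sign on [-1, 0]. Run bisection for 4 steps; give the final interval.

midpoint -0.5: g = 0.75 > 0 → [-1, -0.5]
midpoint -0.75: g = -0.0625 < 0 → [-0.75, -0.5]
midpoint -0.625: g = 0.359375 > 0 → [-0.75, -0.625]
midpoint -0.6875: g = 0.1523 > 0 → [-0.75, -0.6875]

[-0.75, -0.6875]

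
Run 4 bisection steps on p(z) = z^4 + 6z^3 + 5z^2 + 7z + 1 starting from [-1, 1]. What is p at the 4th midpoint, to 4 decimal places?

m = 0, p(m) = 1 (+); new bracket [-1, 0]
m = -0.5, p(m) = -1.9375 (−); new bracket [-0.5, 0]
m = -0.25, p(m) = -0.527344 (−); new bracket [-0.25, 0]
m = -0.125, p(m) = 0.1917 (+); new bracket [-0.25, -0.125]

0.1917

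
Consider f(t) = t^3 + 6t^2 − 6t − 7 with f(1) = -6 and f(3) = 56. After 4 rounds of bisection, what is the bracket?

[1.375, 1.5]

t = 2 gives f = 13, positive; keep [1, 2]
t = 1.5 gives f = 0.875, positive; keep [1, 1.5]
t = 1.25 gives f = -3.171875, negative; keep [1.25, 1.5]
t = 1.375 gives f = -1.3066, negative; keep [1.375, 1.5]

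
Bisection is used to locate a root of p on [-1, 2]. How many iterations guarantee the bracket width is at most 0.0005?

Width after n steps is 3/2^n. Need 2^n ≥ 3/0.0005 = 6000.
2^12 = 4096 < 6000 ≤ 2^13 = 8192, so n = 13.

13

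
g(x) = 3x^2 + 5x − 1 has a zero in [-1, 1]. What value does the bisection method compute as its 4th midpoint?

g(0) = -1 < 0, so the root lies in [0, 1]
g(0.5) = 2.25 > 0, so the root lies in [0, 0.5]
g(0.25) = 0.4375 > 0, so the root lies in [0, 0.25]
g(0.125) = -0.3281 < 0, so the root lies in [0.125, 0.25]

0.125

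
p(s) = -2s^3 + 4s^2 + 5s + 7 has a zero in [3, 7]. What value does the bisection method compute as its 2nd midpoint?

midpoint 5: p = -118 < 0 → [3, 5]
midpoint 4: p = -37 < 0 → [3, 4]

4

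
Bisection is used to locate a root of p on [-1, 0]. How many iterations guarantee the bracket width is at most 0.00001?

17

Width after n steps is 1/2^n. Need 2^n ≥ 1/0.00001 = 100000.
2^16 = 65536 < 100000 ≤ 2^17 = 131072, so n = 17.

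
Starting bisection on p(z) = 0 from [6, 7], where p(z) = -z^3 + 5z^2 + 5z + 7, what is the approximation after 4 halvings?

midpoint 6.5: p = -23.875 < 0 → [6, 6.5]
midpoint 6.25: p = -10.578125 < 0 → [6, 6.25]
midpoint 6.125: p = -4.580078 < 0 → [6, 6.125]
midpoint 6.0625: p = -1.7385 < 0 → [6, 6.0625]

6.0625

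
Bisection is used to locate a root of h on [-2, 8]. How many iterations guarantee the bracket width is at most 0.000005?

Width after n steps is 10/2^n. Need 2^n ≥ 10/0.000005 = 2000000.
2^20 = 1048576 < 2000000 ≤ 2^21 = 2097152, so n = 21.

21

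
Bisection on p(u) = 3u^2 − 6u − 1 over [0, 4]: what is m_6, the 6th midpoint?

2.1875

p(2) = -1 < 0, so the root lies in [2, 4]
p(3) = 8 > 0, so the root lies in [2, 3]
p(2.5) = 2.75 > 0, so the root lies in [2, 2.5]
p(2.25) = 0.6875 > 0, so the root lies in [2, 2.25]
p(2.125) = -0.2031 < 0, so the root lies in [2.125, 2.25]
p(2.1875) = 0.2305 > 0, so the root lies in [2.125, 2.1875]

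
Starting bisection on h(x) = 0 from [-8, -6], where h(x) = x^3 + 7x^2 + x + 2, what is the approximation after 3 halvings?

-6.75

h(-7) = -5 < 0, so the root lies in [-7, -6]
h(-6.5) = 16.625 > 0, so the root lies in [-7, -6.5]
h(-6.75) = 6.640625 > 0, so the root lies in [-7, -6.75]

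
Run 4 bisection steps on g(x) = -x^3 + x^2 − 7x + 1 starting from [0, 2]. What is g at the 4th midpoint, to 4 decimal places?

x = 1 gives g = -6, negative; keep [0, 1]
x = 0.5 gives g = -2.375, negative; keep [0, 0.5]
x = 0.25 gives g = -0.703125, negative; keep [0, 0.25]
x = 0.125 gives g = 0.1387, positive; keep [0.125, 0.25]

0.1387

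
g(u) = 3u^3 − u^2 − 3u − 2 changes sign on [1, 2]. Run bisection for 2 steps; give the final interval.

u = 1.5 gives g = 1.375, positive; keep [1, 1.5]
u = 1.25 gives g = -1.453125, negative; keep [1.25, 1.5]

[1.25, 1.5]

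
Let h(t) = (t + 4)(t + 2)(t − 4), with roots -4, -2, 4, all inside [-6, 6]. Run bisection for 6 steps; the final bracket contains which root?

h(0) = -32 < 0, so the root lies in [0, 6]
h(3) = -35 < 0, so the root lies in [3, 6]
h(4.5) = 27.625 > 0, so the root lies in [3, 4.5]
h(3.75) = -11.1406 < 0, so the root lies in [3.75, 4.5]
h(4.125) = 6.2207 > 0, so the root lies in [3.75, 4.125]
h(3.9375) = -2.9456 < 0, so the root lies in [3.9375, 4.125]

4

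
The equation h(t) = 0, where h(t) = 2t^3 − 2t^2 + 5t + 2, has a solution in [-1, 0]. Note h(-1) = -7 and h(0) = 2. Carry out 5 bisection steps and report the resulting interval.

t = -0.5 gives h = -1.25, negative; keep [-0.5, 0]
t = -0.25 gives h = 0.59375, positive; keep [-0.5, -0.25]
t = -0.375 gives h = -0.261719, negative; keep [-0.375, -0.25]
t = -0.3125 gives h = 0.1812, positive; keep [-0.375, -0.3125]
t = -0.34375 gives h = -0.0363, negative; keep [-0.34375, -0.3125]

[-0.34375, -0.3125]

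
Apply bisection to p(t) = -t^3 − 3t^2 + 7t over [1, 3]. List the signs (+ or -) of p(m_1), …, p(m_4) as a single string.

t = 2 gives p = -6, negative; keep [1, 2]
t = 1.5 gives p = 0.375, positive; keep [1.5, 2]
t = 1.75 gives p = -2.296875, negative; keep [1.5, 1.75]
t = 1.625 gives p = -0.8379, negative; keep [1.5, 1.625]

-+--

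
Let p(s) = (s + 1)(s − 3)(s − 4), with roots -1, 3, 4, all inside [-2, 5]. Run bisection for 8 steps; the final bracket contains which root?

midpoint 1.5: p = 9.375 > 0 → [-2, 1.5]
midpoint -0.25: p = 10.359375 > 0 → [-2, -0.25]
midpoint -1.125: p = -2.642578 < 0 → [-1.125, -0.25]
midpoint -0.6875: p = 5.4016 > 0 → [-1.125, -0.6875]
midpoint -0.90625: p = 1.7967 > 0 → [-1.125, -0.90625]
midpoint -1.015625: p = -0.3147 < 0 → [-1.015625, -0.90625]
midpoint -0.9609375: p = 0.7676 > 0 → [-1.015625, -0.9609375]
midpoint -0.98828125: p = 0.2331 > 0 → [-1.015625, -0.98828125]

-1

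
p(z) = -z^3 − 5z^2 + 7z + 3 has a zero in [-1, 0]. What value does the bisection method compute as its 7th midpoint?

p(-0.5) = -1.625 < 0, so the root lies in [-0.5, 0]
p(-0.25) = 0.953125 > 0, so the root lies in [-0.5, -0.25]
p(-0.375) = -0.275391 < 0, so the root lies in [-0.375, -0.25]
p(-0.3125) = 0.3547 > 0, so the root lies in [-0.375, -0.3125]
p(-0.34375) = 0.0435 > 0, so the root lies in [-0.375, -0.34375]
p(-0.359375) = -0.115 < 0, so the root lies in [-0.359375, -0.34375]
p(-0.3515625) = -0.0355 < 0, so the root lies in [-0.3515625, -0.34375]

-0.3515625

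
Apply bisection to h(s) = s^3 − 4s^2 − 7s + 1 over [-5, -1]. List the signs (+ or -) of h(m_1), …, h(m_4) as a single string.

midpoint -3: h = -41 < 0 → [-3, -1]
midpoint -2: h = -9 < 0 → [-2, -1]
midpoint -1.5: h = -0.875 < 0 → [-1.5, -1]
midpoint -1.25: h = 1.5469 > 0 → [-1.5, -1.25]

---+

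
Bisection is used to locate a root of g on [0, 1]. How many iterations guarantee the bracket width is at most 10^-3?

10

Width after n steps is 1/2^n. Need 2^n ≥ 1/10^-3 = 1000.
2^9 = 512 < 1000 ≤ 2^10 = 1024, so n = 10.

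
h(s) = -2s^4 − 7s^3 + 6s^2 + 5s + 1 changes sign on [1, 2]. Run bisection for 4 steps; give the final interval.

[1.125, 1.1875]

s = 1.5 gives h = -11.75, negative; keep [1, 1.5]
s = 1.25 gives h = -1.929688, negative; keep [1, 1.25]
s = 1.125 gives h = 1.04834, positive; keep [1.125, 1.25]
s = 1.1875 gives h = -0.3006, negative; keep [1.125, 1.1875]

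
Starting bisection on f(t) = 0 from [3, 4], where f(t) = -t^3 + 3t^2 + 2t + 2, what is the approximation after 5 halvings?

3.71875

m = 3.5, f(m) = 2.875 (+); new bracket [3.5, 4]
m = 3.75, f(m) = -1.046875 (−); new bracket [3.5, 3.75]
m = 3.625, f(m) = 1.037109 (+); new bracket [3.625, 3.75]
m = 3.6875, f(m) = 0.0266 (+); new bracket [3.6875, 3.75]
m = 3.71875, f(m) = -0.5022 (−); new bracket [3.6875, 3.71875]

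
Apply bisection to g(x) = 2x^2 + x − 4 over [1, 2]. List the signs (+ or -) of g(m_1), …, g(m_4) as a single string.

++-+

x = 1.5 gives g = 2, positive; keep [1, 1.5]
x = 1.25 gives g = 0.375, positive; keep [1, 1.25]
x = 1.125 gives g = -0.34375, negative; keep [1.125, 1.25]
x = 1.1875 gives g = 0.0078, positive; keep [1.125, 1.1875]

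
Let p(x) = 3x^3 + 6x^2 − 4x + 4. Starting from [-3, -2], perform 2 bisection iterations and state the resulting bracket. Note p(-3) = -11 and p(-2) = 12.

[-2.75, -2.5]

midpoint -2.5: p = 4.625 > 0 → [-3, -2.5]
midpoint -2.75: p = -2.015625 < 0 → [-2.75, -2.5]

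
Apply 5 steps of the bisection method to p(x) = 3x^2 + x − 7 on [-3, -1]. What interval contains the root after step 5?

[-1.75, -1.6875]

midpoint -2: p = 3 > 0 → [-2, -1]
midpoint -1.5: p = -1.75 < 0 → [-2, -1.5]
midpoint -1.75: p = 0.4375 > 0 → [-1.75, -1.5]
midpoint -1.625: p = -0.7031 < 0 → [-1.75, -1.625]
midpoint -1.6875: p = -0.1445 < 0 → [-1.75, -1.6875]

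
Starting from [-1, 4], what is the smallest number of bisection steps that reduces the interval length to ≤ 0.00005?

Width after n steps is 5/2^n. Need 2^n ≥ 5/0.00005 = 100000.
2^16 = 65536 < 100000 ≤ 2^17 = 131072, so n = 17.

17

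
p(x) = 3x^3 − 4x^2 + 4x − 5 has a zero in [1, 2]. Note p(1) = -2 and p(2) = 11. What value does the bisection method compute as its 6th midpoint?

1.296875

x = 1.5 gives p = 2.125, positive; keep [1, 1.5]
x = 1.25 gives p = -0.390625, negative; keep [1.25, 1.5]
x = 1.375 gives p = 0.736328, positive; keep [1.25, 1.375]
x = 1.3125 gives p = 0.1423, positive; keep [1.25, 1.3125]
x = 1.28125 gives p = -0.1315, negative; keep [1.28125, 1.3125]
x = 1.296875 gives p = 0.0035, positive; keep [1.28125, 1.296875]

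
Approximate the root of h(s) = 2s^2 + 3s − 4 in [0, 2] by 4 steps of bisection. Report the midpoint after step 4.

m = 1, h(m) = 1 (+); new bracket [0, 1]
m = 0.5, h(m) = -2 (−); new bracket [0.5, 1]
m = 0.75, h(m) = -0.625 (−); new bracket [0.75, 1]
m = 0.875, h(m) = 0.1562 (+); new bracket [0.75, 0.875]

0.875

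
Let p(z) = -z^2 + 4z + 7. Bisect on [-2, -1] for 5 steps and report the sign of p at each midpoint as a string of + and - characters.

-+-+-

m = -1.5, p(m) = -1.25 (−); new bracket [-1.5, -1]
m = -1.25, p(m) = 0.4375 (+); new bracket [-1.5, -1.25]
m = -1.375, p(m) = -0.390625 (−); new bracket [-1.375, -1.25]
m = -1.3125, p(m) = 0.0273 (+); new bracket [-1.375, -1.3125]
m = -1.34375, p(m) = -0.1807 (−); new bracket [-1.34375, -1.3125]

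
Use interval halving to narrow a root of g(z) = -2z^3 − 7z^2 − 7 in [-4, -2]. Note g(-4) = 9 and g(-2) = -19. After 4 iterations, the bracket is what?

m = -3, g(m) = -16 (−); new bracket [-4, -3]
m = -3.5, g(m) = -7 (−); new bracket [-4, -3.5]
m = -3.75, g(m) = 0.03125 (+); new bracket [-3.75, -3.5]
m = -3.625, g(m) = -3.7148 (−); new bracket [-3.75, -3.625]

[-3.75, -3.625]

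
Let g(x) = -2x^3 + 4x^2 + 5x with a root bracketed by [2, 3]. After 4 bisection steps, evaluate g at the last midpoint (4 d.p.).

midpoint 2.5: g = 6.25 > 0 → [2.5, 3]
midpoint 2.75: g = 2.40625 > 0 → [2.75, 3]
midpoint 2.875: g = -0.089844 < 0 → [2.75, 2.875]
midpoint 2.8125: g = 1.2085 > 0 → [2.8125, 2.875]

1.2085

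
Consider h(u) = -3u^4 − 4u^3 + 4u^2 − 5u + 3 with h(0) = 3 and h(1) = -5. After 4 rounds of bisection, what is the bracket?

[0.625, 0.6875]

h(0.5) = 0.8125 > 0, so the root lies in [0.5, 1]
h(0.75) = -1.136719 < 0, so the root lies in [0.5, 0.75]
h(0.625) = 0.003174 > 0, so the root lies in [0.625, 0.75]
h(0.6875) = -0.5169 < 0, so the root lies in [0.625, 0.6875]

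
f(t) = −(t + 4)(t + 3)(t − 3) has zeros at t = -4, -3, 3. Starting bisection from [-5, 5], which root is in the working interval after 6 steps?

3

f(0) = 36 > 0, so the root lies in [0, 5]
f(2.5) = 17.875 > 0, so the root lies in [2.5, 5]
f(3.75) = -39.234375 < 0, so the root lies in [2.5, 3.75]
f(3.125) = -5.4551 < 0, so the root lies in [2.5, 3.125]
f(2.8125) = 7.4246 > 0, so the root lies in [2.8125, 3.125]
f(2.96875) = 1.2998 > 0, so the root lies in [2.96875, 3.125]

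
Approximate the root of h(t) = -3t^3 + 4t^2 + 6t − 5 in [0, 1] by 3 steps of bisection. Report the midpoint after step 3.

m = 0.5, h(m) = -1.375 (−); new bracket [0.5, 1]
m = 0.75, h(m) = 0.484375 (+); new bracket [0.5, 0.75]
m = 0.625, h(m) = -0.419922 (−); new bracket [0.625, 0.75]

0.625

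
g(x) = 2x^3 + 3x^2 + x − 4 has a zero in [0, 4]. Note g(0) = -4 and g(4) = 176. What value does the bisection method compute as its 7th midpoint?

0.84375

x = 2 gives g = 26, positive; keep [0, 2]
x = 1 gives g = 2, positive; keep [0, 1]
x = 0.5 gives g = -2.5, negative; keep [0.5, 1]
x = 0.75 gives g = -0.7188, negative; keep [0.75, 1]
x = 0.875 gives g = 0.5117, positive; keep [0.75, 0.875]
x = 0.8125 gives g = -0.1343, negative; keep [0.8125, 0.875]
x = 0.84375 gives g = 0.1808, positive; keep [0.8125, 0.84375]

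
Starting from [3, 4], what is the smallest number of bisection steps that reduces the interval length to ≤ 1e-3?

Width after n steps is 1/2^n. Need 2^n ≥ 1/1e-3 = 1000.
2^9 = 512 < 1000 ≤ 2^10 = 1024, so n = 10.

10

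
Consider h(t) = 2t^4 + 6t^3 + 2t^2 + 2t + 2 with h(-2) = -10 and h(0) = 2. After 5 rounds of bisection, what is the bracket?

[-0.75, -0.6875]

h(-1) = -2 < 0, so the root lies in [-1, 0]
h(-0.5) = 0.875 > 0, so the root lies in [-1, -0.5]
h(-0.75) = -0.273438 < 0, so the root lies in [-0.75, -0.5]
h(-0.625) = 0.3716 > 0, so the root lies in [-0.75, -0.625]
h(-0.6875) = 0.0674 > 0, so the root lies in [-0.75, -0.6875]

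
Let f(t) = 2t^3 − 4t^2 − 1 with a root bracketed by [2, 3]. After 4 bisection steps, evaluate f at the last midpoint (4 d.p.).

-0.4683

m = 2.5, f(m) = 5.25 (+); new bracket [2, 2.5]
m = 2.25, f(m) = 1.53125 (+); new bracket [2, 2.25]
m = 2.125, f(m) = 0.128906 (+); new bracket [2, 2.125]
m = 2.0625, f(m) = -0.4683 (−); new bracket [2.0625, 2.125]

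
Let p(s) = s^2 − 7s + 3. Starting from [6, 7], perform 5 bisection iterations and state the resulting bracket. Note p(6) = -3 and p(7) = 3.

[6.53125, 6.5625]

m = 6.5, p(m) = -0.25 (−); new bracket [6.5, 7]
m = 6.75, p(m) = 1.3125 (+); new bracket [6.5, 6.75]
m = 6.625, p(m) = 0.515625 (+); new bracket [6.5, 6.625]
m = 6.5625, p(m) = 0.1289 (+); new bracket [6.5, 6.5625]
m = 6.53125, p(m) = -0.0615 (−); new bracket [6.53125, 6.5625]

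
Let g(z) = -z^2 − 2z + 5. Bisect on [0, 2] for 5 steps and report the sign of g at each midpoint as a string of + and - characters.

g(1) = 2 > 0, so the root lies in [1, 2]
g(1.5) = -0.25 < 0, so the root lies in [1, 1.5]
g(1.25) = 0.9375 > 0, so the root lies in [1.25, 1.5]
g(1.375) = 0.3594 > 0, so the root lies in [1.375, 1.5]
g(1.4375) = 0.0586 > 0, so the root lies in [1.4375, 1.5]

+-+++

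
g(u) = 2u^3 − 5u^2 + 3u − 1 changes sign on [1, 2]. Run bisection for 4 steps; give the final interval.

[1.8125, 1.875]

u = 1.5 gives g = -1, negative; keep [1.5, 2]
u = 1.75 gives g = -0.34375, negative; keep [1.75, 2]
u = 1.875 gives g = 0.230469, positive; keep [1.75, 1.875]
u = 1.8125 gives g = -0.0796, negative; keep [1.8125, 1.875]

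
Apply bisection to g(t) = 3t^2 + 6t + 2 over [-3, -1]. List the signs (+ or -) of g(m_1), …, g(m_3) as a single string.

+-+

m = -2, g(m) = 2 (+); new bracket [-2, -1]
m = -1.5, g(m) = -0.25 (−); new bracket [-2, -1.5]
m = -1.75, g(m) = 0.6875 (+); new bracket [-1.75, -1.5]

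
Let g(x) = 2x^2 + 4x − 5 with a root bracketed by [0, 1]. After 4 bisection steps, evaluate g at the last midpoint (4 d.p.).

m = 0.5, g(m) = -2.5 (−); new bracket [0.5, 1]
m = 0.75, g(m) = -0.875 (−); new bracket [0.75, 1]
m = 0.875, g(m) = 0.03125 (+); new bracket [0.75, 0.875]
m = 0.8125, g(m) = -0.4297 (−); new bracket [0.8125, 0.875]

-0.4297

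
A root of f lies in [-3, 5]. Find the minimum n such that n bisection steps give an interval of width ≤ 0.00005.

18

Width after n steps is 8/2^n. Need 2^n ≥ 8/0.00005 = 160000.
2^17 = 131072 < 160000 ≤ 2^18 = 262144, so n = 18.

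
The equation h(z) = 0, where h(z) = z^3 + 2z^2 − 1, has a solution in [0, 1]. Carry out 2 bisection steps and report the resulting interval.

m = 0.5, h(m) = -0.375 (−); new bracket [0.5, 1]
m = 0.75, h(m) = 0.546875 (+); new bracket [0.5, 0.75]

[0.5, 0.75]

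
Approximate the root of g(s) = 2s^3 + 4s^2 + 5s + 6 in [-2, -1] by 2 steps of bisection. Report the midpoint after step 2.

midpoint -1.5: g = 0.75 > 0 → [-2, -1.5]
midpoint -1.75: g = -1.21875 < 0 → [-1.75, -1.5]

-1.75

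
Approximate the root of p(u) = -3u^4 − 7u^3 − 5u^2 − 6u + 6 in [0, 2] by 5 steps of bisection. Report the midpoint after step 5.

0.5625

midpoint 1: p = -15 < 0 → [0, 1]
midpoint 0.5: p = 0.6875 > 0 → [0.5, 1]
midpoint 0.75: p = -5.214844 < 0 → [0.5, 0.75]
midpoint 0.625: p = -1.8699 < 0 → [0.5, 0.625]
midpoint 0.5625: p = -0.5032 < 0 → [0.5, 0.5625]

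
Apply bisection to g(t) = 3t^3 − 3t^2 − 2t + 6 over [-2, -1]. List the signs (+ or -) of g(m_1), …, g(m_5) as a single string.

midpoint -1.5: g = -7.875 < 0 → [-1.5, -1]
midpoint -1.25: g = -2.046875 < 0 → [-1.25, -1]
midpoint -1.125: g = 0.181641 > 0 → [-1.25, -1.125]
midpoint -1.1875: g = -0.8792 < 0 → [-1.1875, -1.125]
midpoint -1.15625: g = -0.3357 < 0 → [-1.15625, -1.125]

--+--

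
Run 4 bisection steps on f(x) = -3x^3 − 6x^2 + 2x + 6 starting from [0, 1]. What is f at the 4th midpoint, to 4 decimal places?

0.1296

x = 0.5 gives f = 5.125, positive; keep [0.5, 1]
x = 0.75 gives f = 2.859375, positive; keep [0.75, 1]
x = 0.875 gives f = 1.146484, positive; keep [0.875, 1]
x = 0.9375 gives f = 0.1296, positive; keep [0.9375, 1]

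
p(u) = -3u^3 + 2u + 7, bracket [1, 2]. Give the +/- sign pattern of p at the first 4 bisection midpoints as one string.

-+++

p(1.5) = -0.125 < 0, so the root lies in [1, 1.5]
p(1.25) = 3.640625 > 0, so the root lies in [1.25, 1.5]
p(1.375) = 1.951172 > 0, so the root lies in [1.375, 1.5]
p(1.4375) = 0.9636 > 0, so the root lies in [1.4375, 1.5]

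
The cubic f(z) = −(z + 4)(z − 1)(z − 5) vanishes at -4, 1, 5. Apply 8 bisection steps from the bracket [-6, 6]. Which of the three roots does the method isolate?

m = 0, f(m) = -20 (−); new bracket [-6, 0]
m = -3, f(m) = -32 (−); new bracket [-6, -3]
m = -4.5, f(m) = 26.125 (+); new bracket [-4.5, -3]
m = -3.75, f(m) = -10.3906 (−); new bracket [-4.5, -3.75]
m = -4.125, f(m) = 5.8457 (+); new bracket [-4.125, -3.75]
m = -3.9375, f(m) = -2.7581 (−); new bracket [-4.125, -3.9375]
m = -4.03125, f(m) = 1.42 (+); new bracket [-4.03125, -3.9375]
m = -3.984375, f(m) = -0.6997 (−); new bracket [-4.03125, -3.984375]

-4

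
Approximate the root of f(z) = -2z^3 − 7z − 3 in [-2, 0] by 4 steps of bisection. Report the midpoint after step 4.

-0.375

f(-1) = 6 > 0, so the root lies in [-1, 0]
f(-0.5) = 0.75 > 0, so the root lies in [-0.5, 0]
f(-0.25) = -1.21875 < 0, so the root lies in [-0.5, -0.25]
f(-0.375) = -0.2695 < 0, so the root lies in [-0.5, -0.375]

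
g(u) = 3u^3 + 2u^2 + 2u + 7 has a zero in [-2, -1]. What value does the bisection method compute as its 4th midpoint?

-1.4375

g(-1.5) = -1.625 < 0, so the root lies in [-1.5, -1]
g(-1.25) = 1.765625 > 0, so the root lies in [-1.5, -1.25]
g(-1.375) = 0.232422 > 0, so the root lies in [-1.5, -1.375]
g(-1.4375) = -0.6536 < 0, so the root lies in [-1.4375, -1.375]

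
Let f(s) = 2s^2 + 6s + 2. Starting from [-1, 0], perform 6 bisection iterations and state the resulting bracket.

[-0.390625, -0.375]

f(-0.5) = -0.5 < 0, so the root lies in [-0.5, 0]
f(-0.25) = 0.625 > 0, so the root lies in [-0.5, -0.25]
f(-0.375) = 0.03125 > 0, so the root lies in [-0.5, -0.375]
f(-0.4375) = -0.2422 < 0, so the root lies in [-0.4375, -0.375]
f(-0.40625) = -0.1074 < 0, so the root lies in [-0.40625, -0.375]
f(-0.390625) = -0.0386 < 0, so the root lies in [-0.390625, -0.375]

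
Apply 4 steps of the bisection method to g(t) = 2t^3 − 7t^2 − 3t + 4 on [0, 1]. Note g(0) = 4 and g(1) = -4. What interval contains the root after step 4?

[0.5625, 0.625]

midpoint 0.5: g = 1 > 0 → [0.5, 1]
midpoint 0.75: g = -1.34375 < 0 → [0.5, 0.75]
midpoint 0.625: g = -0.121094 < 0 → [0.5, 0.625]
midpoint 0.5625: g = 0.4536 > 0 → [0.5625, 0.625]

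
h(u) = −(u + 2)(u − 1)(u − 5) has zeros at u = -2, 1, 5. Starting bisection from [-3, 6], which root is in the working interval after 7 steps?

u = 1.5 gives h = 6.125, positive; keep [1.5, 6]
u = 3.75 gives h = 19.765625, positive; keep [3.75, 6]
u = 4.875 gives h = 3.330078, positive; keep [4.875, 6]
u = 5.4375 gives h = -14.4392, negative; keep [4.875, 5.4375]
u = 5.15625 gives h = -4.6474, negative; keep [4.875, 5.15625]
u = 5.015625 gives h = -0.4402, negative; keep [4.875, 5.015625]
u = 4.9453125 gives h = 1.4985, positive; keep [4.9453125, 5.015625]

5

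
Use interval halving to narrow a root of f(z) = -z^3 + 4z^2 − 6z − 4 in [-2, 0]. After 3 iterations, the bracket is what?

[-0.5, -0.25]

midpoint -1: f = 7 > 0 → [-1, 0]
midpoint -0.5: f = 0.125 > 0 → [-0.5, 0]
midpoint -0.25: f = -2.234375 < 0 → [-0.5, -0.25]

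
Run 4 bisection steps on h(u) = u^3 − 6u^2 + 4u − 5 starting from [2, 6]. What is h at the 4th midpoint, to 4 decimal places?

u = 4 gives h = -21, negative; keep [4, 6]
u = 5 gives h = -10, negative; keep [5, 6]
u = 5.5 gives h = 1.875, positive; keep [5, 5.5]
u = 5.25 gives h = -4.6719, negative; keep [5.25, 5.5]

-4.6719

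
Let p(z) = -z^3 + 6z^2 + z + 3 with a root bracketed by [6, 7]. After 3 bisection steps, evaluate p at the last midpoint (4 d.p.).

4.4355

p(6.5) = -11.625 < 0, so the root lies in [6, 6.5]
p(6.25) = -0.515625 < 0, so the root lies in [6, 6.25]
p(6.125) = 4.435547 > 0, so the root lies in [6.125, 6.25]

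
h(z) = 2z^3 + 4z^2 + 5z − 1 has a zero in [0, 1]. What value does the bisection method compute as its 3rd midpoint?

z = 0.5 gives h = 2.75, positive; keep [0, 0.5]
z = 0.25 gives h = 0.53125, positive; keep [0, 0.25]
z = 0.125 gives h = -0.308594, negative; keep [0.125, 0.25]

0.125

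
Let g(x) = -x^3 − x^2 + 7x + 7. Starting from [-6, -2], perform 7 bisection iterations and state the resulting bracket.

m = -4, g(m) = 27 (+); new bracket [-4, -2]
m = -3, g(m) = 4 (+); new bracket [-3, -2]
m = -2.5, g(m) = -1.125 (−); new bracket [-3, -2.5]
m = -2.75, g(m) = 0.9844 (+); new bracket [-2.75, -2.5]
m = -2.625, g(m) = -0.1777 (−); new bracket [-2.75, -2.625]
m = -2.6875, g(m) = 0.3757 (+); new bracket [-2.6875, -2.625]
m = -2.65625, g(m) = 0.0922 (+); new bracket [-2.65625, -2.625]

[-2.65625, -2.625]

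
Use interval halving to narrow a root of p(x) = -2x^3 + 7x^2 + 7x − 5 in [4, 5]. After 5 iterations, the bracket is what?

midpoint 4.5: p = -14 < 0 → [4, 4.5]
midpoint 4.25: p = -2.34375 < 0 → [4, 4.25]
midpoint 4.125: p = 2.605469 > 0 → [4.125, 4.25]
midpoint 4.1875: p = 0.2017 > 0 → [4.1875, 4.25]
midpoint 4.21875: p = -1.0532 < 0 → [4.1875, 4.21875]

[4.1875, 4.21875]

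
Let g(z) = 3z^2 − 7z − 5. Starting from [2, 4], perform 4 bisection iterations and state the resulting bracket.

[2.875, 3]

z = 3 gives g = 1, positive; keep [2, 3]
z = 2.5 gives g = -3.75, negative; keep [2.5, 3]
z = 2.75 gives g = -1.5625, negative; keep [2.75, 3]
z = 2.875 gives g = -0.3281, negative; keep [2.875, 3]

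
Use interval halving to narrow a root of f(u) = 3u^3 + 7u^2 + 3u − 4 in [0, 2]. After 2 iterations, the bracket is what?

[0.5, 1]

midpoint 1: f = 9 > 0 → [0, 1]
midpoint 0.5: f = -0.375 < 0 → [0.5, 1]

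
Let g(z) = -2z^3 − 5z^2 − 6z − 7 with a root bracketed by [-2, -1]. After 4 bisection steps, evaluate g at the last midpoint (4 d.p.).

m = -1.5, g(m) = -2.5 (−); new bracket [-2, -1.5]
m = -1.75, g(m) = -1.09375 (−); new bracket [-2, -1.75]
m = -1.875, g(m) = -0.144531 (−); new bracket [-2, -1.875]
m = -1.9375, g(m) = 0.4019 (+); new bracket [-1.9375, -1.875]

0.4019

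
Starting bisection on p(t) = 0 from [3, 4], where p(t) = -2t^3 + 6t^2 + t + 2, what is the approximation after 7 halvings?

p(3.5) = -6.75 < 0, so the root lies in [3, 3.5]
p(3.25) = -0.03125 < 0, so the root lies in [3, 3.25]
p(3.125) = 2.683594 > 0, so the root lies in [3.125, 3.25]
p(3.1875) = 1.3774 > 0, so the root lies in [3.1875, 3.25]
p(3.21875) = 0.6861 > 0, so the root lies in [3.21875, 3.25]
p(3.234375) = 0.3307 > 0, so the root lies in [3.234375, 3.25]
p(3.2421875) = 0.1505 > 0, so the root lies in [3.2421875, 3.25]

3.2421875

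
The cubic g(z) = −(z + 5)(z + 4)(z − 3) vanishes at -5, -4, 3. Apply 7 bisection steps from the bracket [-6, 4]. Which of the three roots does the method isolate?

m = -1, g(m) = 48 (+); new bracket [-1, 4]
m = 1.5, g(m) = 53.625 (+); new bracket [1.5, 4]
m = 2.75, g(m) = 13.078125 (+); new bracket [2.75, 4]
m = 3.375, g(m) = -23.1621 (−); new bracket [2.75, 3.375]
m = 3.0625, g(m) = -3.5588 (−); new bracket [2.75, 3.0625]
m = 2.90625, g(m) = 5.119 (+); new bracket [2.90625, 3.0625]
m = 2.984375, g(m) = 0.8713 (+); new bracket [2.984375, 3.0625]

3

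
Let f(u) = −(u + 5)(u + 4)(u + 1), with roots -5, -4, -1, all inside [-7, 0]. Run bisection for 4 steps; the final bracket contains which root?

-1

f(-3.5) = 1.875 > 0, so the root lies in [-3.5, 0]
f(-1.75) = 5.484375 > 0, so the root lies in [-1.75, 0]
f(-0.875) = -1.611328 < 0, so the root lies in [-1.75, -0.875]
f(-1.3125) = 3.0969 > 0, so the root lies in [-1.3125, -0.875]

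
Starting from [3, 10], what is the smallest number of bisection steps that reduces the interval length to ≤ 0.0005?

14

Width after n steps is 7/2^n. Need 2^n ≥ 7/0.0005 = 14000.
2^13 = 8192 < 14000 ≤ 2^14 = 16384, so n = 14.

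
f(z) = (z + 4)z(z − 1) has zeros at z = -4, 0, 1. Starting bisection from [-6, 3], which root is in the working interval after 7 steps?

z = -1.5 gives f = 9.375, positive; keep [-6, -1.5]
z = -3.75 gives f = 4.453125, positive; keep [-6, -3.75]
z = -4.875 gives f = -25.060547, negative; keep [-4.875, -3.75]
z = -4.3125 gives f = -7.1594, negative; keep [-4.3125, -3.75]
z = -4.03125 gives f = -0.6338, negative; keep [-4.03125, -3.75]
z = -3.890625 gives f = 2.0811, positive; keep [-4.03125, -3.890625]
z = -3.9609375 gives f = 0.7676, positive; keep [-4.03125, -3.9609375]

-4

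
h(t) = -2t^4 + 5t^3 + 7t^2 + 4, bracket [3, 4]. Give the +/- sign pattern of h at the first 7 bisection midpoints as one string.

+---+--

m = 3.5, h(m) = 4 (+); new bracket [3.5, 4]
m = 3.75, h(m) = -29.398438 (−); new bracket [3.5, 3.75]
m = 3.625, h(m) = -11.193848 (−); new bracket [3.5, 3.625]
m = 3.5625, h(m) = -3.2381 (−); new bracket [3.5, 3.5625]
m = 3.53125, h(m) = 0.4685 (+); new bracket [3.53125, 3.5625]
m = 3.546875, h(m) = -1.3626 (−); new bracket [3.53125, 3.546875]
m = 3.5390625, h(m) = -0.4415 (−); new bracket [3.53125, 3.5390625]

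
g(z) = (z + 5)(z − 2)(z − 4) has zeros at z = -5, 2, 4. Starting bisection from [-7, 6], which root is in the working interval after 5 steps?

-5

z = -0.5 gives g = 50.625, positive; keep [-7, -0.5]
z = -3.75 gives g = 55.703125, positive; keep [-7, -3.75]
z = -5.375 gives g = -25.927734, negative; keep [-5.375, -3.75]
z = -4.5625 gives g = 24.5837, positive; keep [-5.375, -4.5625]
z = -4.96875 gives g = 1.9532, positive; keep [-5.375, -4.96875]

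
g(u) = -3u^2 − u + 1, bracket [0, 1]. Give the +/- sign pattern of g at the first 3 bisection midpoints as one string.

u = 0.5 gives g = -0.25, negative; keep [0, 0.5]
u = 0.25 gives g = 0.5625, positive; keep [0.25, 0.5]
u = 0.375 gives g = 0.203125, positive; keep [0.375, 0.5]

-++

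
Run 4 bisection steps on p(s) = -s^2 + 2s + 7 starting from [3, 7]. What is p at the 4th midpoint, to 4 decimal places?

0.4375

p(5) = -8 < 0, so the root lies in [3, 5]
p(4) = -1 < 0, so the root lies in [3, 4]
p(3.5) = 1.75 > 0, so the root lies in [3.5, 4]
p(3.75) = 0.4375 > 0, so the root lies in [3.75, 4]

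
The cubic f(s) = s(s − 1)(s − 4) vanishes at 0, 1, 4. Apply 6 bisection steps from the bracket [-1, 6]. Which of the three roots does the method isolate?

midpoint 2.5: f = -5.625 < 0 → [2.5, 6]
midpoint 4.25: f = 3.453125 > 0 → [2.5, 4.25]
midpoint 3.375: f = -5.009766 < 0 → [3.375, 4.25]
midpoint 3.8125: f = -2.0105 < 0 → [3.8125, 4.25]
midpoint 4.03125: f = 0.3819 > 0 → [3.8125, 4.03125]
midpoint 3.921875: f = -0.8953 < 0 → [3.921875, 4.03125]

4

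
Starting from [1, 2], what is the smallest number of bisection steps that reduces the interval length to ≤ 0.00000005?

Width after n steps is 1/2^n. Need 2^n ≥ 1/0.00000005 = 20000000.
2^24 = 16777216 < 20000000 ≤ 2^25 = 33554432, so n = 25.

25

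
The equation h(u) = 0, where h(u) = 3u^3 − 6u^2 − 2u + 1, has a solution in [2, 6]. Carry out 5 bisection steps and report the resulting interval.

h(4) = 89 > 0, so the root lies in [2, 4]
h(3) = 22 > 0, so the root lies in [2, 3]
h(2.5) = 5.375 > 0, so the root lies in [2, 2.5]
h(2.25) = 0.2969 > 0, so the root lies in [2, 2.25]
h(2.125) = -1.5566 < 0, so the root lies in [2.125, 2.25]

[2.125, 2.25]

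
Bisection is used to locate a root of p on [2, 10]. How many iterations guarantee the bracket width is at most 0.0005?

Width after n steps is 8/2^n. Need 2^n ≥ 8/0.0005 = 16000.
2^13 = 8192 < 16000 ≤ 2^14 = 16384, so n = 14.

14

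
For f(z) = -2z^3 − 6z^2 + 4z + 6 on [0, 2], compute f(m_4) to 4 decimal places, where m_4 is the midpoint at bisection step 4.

midpoint 1: f = 2 > 0 → [1, 2]
midpoint 1.5: f = -8.25 < 0 → [1, 1.5]
midpoint 1.25: f = -2.28125 < 0 → [1, 1.25]
midpoint 1.125: f = 0.0586 > 0 → [1.125, 1.25]

0.0586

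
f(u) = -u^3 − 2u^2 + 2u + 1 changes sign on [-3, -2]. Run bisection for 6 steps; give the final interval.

[-2.625, -2.609375]

u = -2.5 gives f = -0.875, negative; keep [-3, -2.5]
u = -2.75 gives f = 1.171875, positive; keep [-2.75, -2.5]
u = -2.625 gives f = 0.056641, positive; keep [-2.625, -2.5]
u = -2.5625 gives f = -0.4314, negative; keep [-2.625, -2.5625]
u = -2.59375 gives f = -0.193, negative; keep [-2.625, -2.59375]
u = -2.609375 gives f = -0.0696, negative; keep [-2.625, -2.609375]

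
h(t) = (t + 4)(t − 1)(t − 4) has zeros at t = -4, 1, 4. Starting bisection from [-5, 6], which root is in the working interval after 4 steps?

-4

h(0.5) = 7.875 > 0, so the root lies in [-5, 0.5]
h(-2.25) = 35.546875 > 0, so the root lies in [-5, -2.25]
h(-3.625) = 13.224609 > 0, so the root lies in [-5, -3.625]
h(-4.3125) = -13.8 < 0, so the root lies in [-4.3125, -3.625]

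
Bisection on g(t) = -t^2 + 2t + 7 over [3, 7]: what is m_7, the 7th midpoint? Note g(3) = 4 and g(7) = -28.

g(5) = -8 < 0, so the root lies in [3, 5]
g(4) = -1 < 0, so the root lies in [3, 4]
g(3.5) = 1.75 > 0, so the root lies in [3.5, 4]
g(3.75) = 0.4375 > 0, so the root lies in [3.75, 4]
g(3.875) = -0.2656 < 0, so the root lies in [3.75, 3.875]
g(3.8125) = 0.0898 > 0, so the root lies in [3.8125, 3.875]
g(3.84375) = -0.0869 < 0, so the root lies in [3.8125, 3.84375]

3.84375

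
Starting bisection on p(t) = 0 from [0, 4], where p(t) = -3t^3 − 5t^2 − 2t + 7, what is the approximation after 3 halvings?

0.5

t = 2 gives p = -41, negative; keep [0, 2]
t = 1 gives p = -3, negative; keep [0, 1]
t = 0.5 gives p = 4.375, positive; keep [0.5, 1]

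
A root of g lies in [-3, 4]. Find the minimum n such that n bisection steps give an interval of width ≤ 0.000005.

21

Width after n steps is 7/2^n. Need 2^n ≥ 7/0.000005 = 1400000.
2^20 = 1048576 < 1400000 ≤ 2^21 = 2097152, so n = 21.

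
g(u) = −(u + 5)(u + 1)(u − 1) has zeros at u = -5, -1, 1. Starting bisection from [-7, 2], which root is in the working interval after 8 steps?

-5

u = -2.5 gives g = -13.125, negative; keep [-7, -2.5]
u = -4.75 gives g = -5.390625, negative; keep [-7, -4.75]
u = -5.875 gives g = 29.326172, positive; keep [-5.875, -4.75]
u = -5.3125 gives g = 8.5071, positive; keep [-5.3125, -4.75]
u = -5.03125 gives g = 0.7598, positive; keep [-5.03125, -4.75]
u = -4.890625 gives g = -2.5067, negative; keep [-5.03125, -4.890625]
u = -4.9609375 gives g = -0.9223, negative; keep [-5.03125, -4.9609375]
u = -4.99609375 gives g = -0.0936, negative; keep [-5.03125, -4.99609375]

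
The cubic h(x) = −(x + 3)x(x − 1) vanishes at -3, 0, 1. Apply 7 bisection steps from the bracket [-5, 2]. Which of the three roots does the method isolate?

midpoint -1.5: h = -5.625 < 0 → [-5, -1.5]
midpoint -3.25: h = 3.453125 > 0 → [-3.25, -1.5]
midpoint -2.375: h = -5.009766 < 0 → [-3.25, -2.375]
midpoint -2.8125: h = -2.0105 < 0 → [-3.25, -2.8125]
midpoint -3.03125: h = 0.3819 > 0 → [-3.03125, -2.8125]
midpoint -2.921875: h = -0.8953 < 0 → [-3.03125, -2.921875]
midpoint -2.9765625: h = -0.2774 < 0 → [-3.03125, -2.9765625]

-3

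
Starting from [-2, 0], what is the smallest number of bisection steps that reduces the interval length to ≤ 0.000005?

19

Width after n steps is 2/2^n. Need 2^n ≥ 2/0.000005 = 400000.
2^18 = 262144 < 400000 ≤ 2^19 = 524288, so n = 19.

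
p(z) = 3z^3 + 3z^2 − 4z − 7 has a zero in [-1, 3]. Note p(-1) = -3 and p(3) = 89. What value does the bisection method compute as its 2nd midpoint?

z = 1 gives p = -5, negative; keep [1, 3]
z = 2 gives p = 21, positive; keep [1, 2]

2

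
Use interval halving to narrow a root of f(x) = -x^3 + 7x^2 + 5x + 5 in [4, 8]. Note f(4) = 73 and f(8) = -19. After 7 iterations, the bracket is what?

[7.71875, 7.75]

midpoint 6: f = 71 > 0 → [6, 8]
midpoint 7: f = 40 > 0 → [7, 8]
midpoint 7.5: f = 14.375 > 0 → [7.5, 8]
midpoint 7.75: f = -1.2969 < 0 → [7.5, 7.75]
midpoint 7.625: f = 6.7871 > 0 → [7.625, 7.75]
midpoint 7.6875: f = 2.8079 > 0 → [7.6875, 7.75]
midpoint 7.71875: f = 0.7713 > 0 → [7.71875, 7.75]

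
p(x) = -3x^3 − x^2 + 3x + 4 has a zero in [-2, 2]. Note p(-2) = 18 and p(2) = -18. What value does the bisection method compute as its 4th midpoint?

1.25

p(0) = 4 > 0, so the root lies in [0, 2]
p(1) = 3 > 0, so the root lies in [1, 2]
p(1.5) = -3.875 < 0, so the root lies in [1, 1.5]
p(1.25) = 0.3281 > 0, so the root lies in [1.25, 1.5]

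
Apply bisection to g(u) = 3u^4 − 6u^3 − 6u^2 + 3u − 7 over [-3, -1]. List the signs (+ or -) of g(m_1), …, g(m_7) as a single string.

++-+++-

m = -2, g(m) = 59 (+); new bracket [-2, -1]
m = -1.5, g(m) = 10.4375 (+); new bracket [-1.5, -1]
m = -1.25, g(m) = -1.082031 (−); new bracket [-1.5, -1.25]
m = -1.375, g(m) = 3.8523 (+); new bracket [-1.375, -1.25]
m = -1.3125, g(m) = 1.1951 (+); new bracket [-1.3125, -1.25]
m = -1.28125, g(m) = 0.011 (+); new bracket [-1.28125, -1.25]
m = -1.265625, g(m) = -0.5466 (−); new bracket [-1.28125, -1.265625]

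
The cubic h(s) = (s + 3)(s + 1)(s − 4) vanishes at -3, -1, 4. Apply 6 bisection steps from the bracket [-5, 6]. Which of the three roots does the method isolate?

s = 0.5 gives h = -18.375, negative; keep [0.5, 6]
s = 3.25 gives h = -19.921875, negative; keep [3.25, 6]
s = 4.625 gives h = 26.806641, positive; keep [3.25, 4.625]
s = 3.9375 gives h = -2.1409, negative; keep [3.9375, 4.625]
s = 4.28125 gives h = 10.8152, positive; keep [3.9375, 4.28125]
s = 4.109375 gives h = 3.973, positive; keep [3.9375, 4.109375]

4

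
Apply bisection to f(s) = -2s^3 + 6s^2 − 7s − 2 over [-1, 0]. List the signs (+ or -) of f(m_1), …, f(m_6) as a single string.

++----

midpoint -0.5: f = 3.25 > 0 → [-0.5, 0]
midpoint -0.25: f = 0.15625 > 0 → [-0.25, 0]
midpoint -0.125: f = -1.027344 < 0 → [-0.25, -0.125]
midpoint -0.1875: f = -0.4634 < 0 → [-0.25, -0.1875]
midpoint -0.21875: f = -0.1607 < 0 → [-0.25, -0.21875]
midpoint -0.234375: f = -0.004 < 0 → [-0.25, -0.234375]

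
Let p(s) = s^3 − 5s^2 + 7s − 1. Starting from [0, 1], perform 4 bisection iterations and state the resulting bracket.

s = 0.5 gives p = 1.375, positive; keep [0, 0.5]
s = 0.25 gives p = 0.453125, positive; keep [0, 0.25]
s = 0.125 gives p = -0.201172, negative; keep [0.125, 0.25]
s = 0.1875 gives p = 0.1433, positive; keep [0.125, 0.1875]

[0.125, 0.1875]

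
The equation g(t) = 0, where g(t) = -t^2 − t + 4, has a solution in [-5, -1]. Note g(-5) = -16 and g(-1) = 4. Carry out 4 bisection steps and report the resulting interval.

[-2.75, -2.5]

midpoint -3: g = -2 < 0 → [-3, -1]
midpoint -2: g = 2 > 0 → [-3, -2]
midpoint -2.5: g = 0.25 > 0 → [-3, -2.5]
midpoint -2.75: g = -0.8125 < 0 → [-2.75, -2.5]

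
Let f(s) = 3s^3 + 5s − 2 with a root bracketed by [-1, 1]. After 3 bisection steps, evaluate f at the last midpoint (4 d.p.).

-0.7031

f(0) = -2 < 0, so the root lies in [0, 1]
f(0.5) = 0.875 > 0, so the root lies in [0, 0.5]
f(0.25) = -0.703125 < 0, so the root lies in [0.25, 0.5]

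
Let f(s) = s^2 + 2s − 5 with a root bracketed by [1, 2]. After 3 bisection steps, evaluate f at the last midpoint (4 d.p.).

-0.3594

f(1.5) = 0.25 > 0, so the root lies in [1, 1.5]
f(1.25) = -0.9375 < 0, so the root lies in [1.25, 1.5]
f(1.375) = -0.359375 < 0, so the root lies in [1.375, 1.5]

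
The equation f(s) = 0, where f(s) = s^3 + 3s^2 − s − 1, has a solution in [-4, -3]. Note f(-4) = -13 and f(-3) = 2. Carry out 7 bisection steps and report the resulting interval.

m = -3.5, f(m) = -3.625 (−); new bracket [-3.5, -3]
m = -3.25, f(m) = -0.390625 (−); new bracket [-3.25, -3]
m = -3.125, f(m) = 0.904297 (+); new bracket [-3.25, -3.125]
m = -3.1875, f(m) = 0.2825 (+); new bracket [-3.25, -3.1875]
m = -3.21875, f(m) = -0.0476 (−); new bracket [-3.21875, -3.1875]
m = -3.203125, f(m) = 0.1191 (+); new bracket [-3.21875, -3.203125]
m = -3.2109375, f(m) = 0.0361 (+); new bracket [-3.21875, -3.2109375]

[-3.21875, -3.2109375]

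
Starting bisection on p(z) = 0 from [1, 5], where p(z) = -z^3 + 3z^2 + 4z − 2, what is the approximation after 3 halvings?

p(3) = 10 > 0, so the root lies in [3, 5]
p(4) = -2 < 0, so the root lies in [3, 4]
p(3.5) = 5.875 > 0, so the root lies in [3.5, 4]

3.5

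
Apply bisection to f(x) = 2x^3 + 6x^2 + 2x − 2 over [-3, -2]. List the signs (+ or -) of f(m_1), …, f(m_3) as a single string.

-++

m = -2.5, f(m) = -0.75 (−); new bracket [-2.5, -2]
m = -2.25, f(m) = 1.09375 (+); new bracket [-2.5, -2.25]
m = -2.375, f(m) = 0.300781 (+); new bracket [-2.5, -2.375]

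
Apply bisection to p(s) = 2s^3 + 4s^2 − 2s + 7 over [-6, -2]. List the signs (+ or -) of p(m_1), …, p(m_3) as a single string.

p(-4) = -49 < 0, so the root lies in [-4, -2]
p(-3) = -5 < 0, so the root lies in [-3, -2]
p(-2.5) = 5.75 > 0, so the root lies in [-3, -2.5]

--+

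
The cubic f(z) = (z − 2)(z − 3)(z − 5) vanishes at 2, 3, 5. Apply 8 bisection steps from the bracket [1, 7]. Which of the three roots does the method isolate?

5

z = 4 gives f = -2, negative; keep [4, 7]
z = 5.5 gives f = 4.375, positive; keep [4, 5.5]
z = 4.75 gives f = -1.203125, negative; keep [4.75, 5.5]
z = 5.125 gives f = 0.8301, positive; keep [4.75, 5.125]
z = 4.9375 gives f = -0.3557, negative; keep [4.9375, 5.125]
z = 5.03125 gives f = 0.1924, positive; keep [4.9375, 5.03125]
z = 4.984375 gives f = -0.0925, negative; keep [4.984375, 5.03125]
z = 5.0078125 gives f = 0.0472, positive; keep [4.984375, 5.0078125]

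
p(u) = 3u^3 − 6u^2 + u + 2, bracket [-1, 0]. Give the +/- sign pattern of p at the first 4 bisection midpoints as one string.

m = -0.5, p(m) = -0.375 (−); new bracket [-0.5, 0]
m = -0.25, p(m) = 1.328125 (+); new bracket [-0.5, -0.25]
m = -0.375, p(m) = 0.623047 (+); new bracket [-0.5, -0.375]
m = -0.4375, p(m) = 0.1628 (+); new bracket [-0.5, -0.4375]

-+++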